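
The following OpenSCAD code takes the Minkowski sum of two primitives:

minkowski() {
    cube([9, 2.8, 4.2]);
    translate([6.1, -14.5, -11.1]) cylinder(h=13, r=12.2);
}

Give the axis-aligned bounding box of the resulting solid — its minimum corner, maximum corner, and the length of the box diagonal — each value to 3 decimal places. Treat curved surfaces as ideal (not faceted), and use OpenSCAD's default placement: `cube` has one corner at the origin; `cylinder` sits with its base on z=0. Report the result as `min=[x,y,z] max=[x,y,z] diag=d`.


A = translate([6.1, -14.5, -11.1]) cylinder(h=13, r=12.2) → bbox [-6.1,-26.7,-11.1] .. [18.3,-2.3,1.9]
B = cube([9, 2.8, 4.2]) → bbox [0,0,0] .. [9,2.8,4.2]
lo = A.lo+B.lo = [-6.1+0, -26.7+0, -11.1+0] = [-6.100,-26.700,-11.100]
hi = A.hi+B.hi = [18.3+9, -2.3+2.8, 1.9+4.2] = [27.300,0.500,6.100]
diag = √(33.4²+27.2²+17.2²) = √2151.24 = 46.381

min=[-6.100,-26.700,-11.100] max=[27.300,0.500,6.100] diag=46.381


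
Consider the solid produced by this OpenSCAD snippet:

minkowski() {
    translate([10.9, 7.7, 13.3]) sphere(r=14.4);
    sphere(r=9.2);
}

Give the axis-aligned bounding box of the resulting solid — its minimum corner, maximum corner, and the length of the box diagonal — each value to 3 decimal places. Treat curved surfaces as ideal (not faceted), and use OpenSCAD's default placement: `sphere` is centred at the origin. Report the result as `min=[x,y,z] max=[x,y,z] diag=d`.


A = translate([10.9, 7.7, 13.3]) sphere(r=14.4) → bbox [-3.5,-6.7,-1.1] .. [25.3,22.1,27.7]
B = sphere(r=9.2) → bbox [-9.2,-9.2,-9.2] .. [9.2,9.2,9.2]
lo = A.lo+B.lo = [-3.5-9.2, -6.7-9.2, -1.1-9.2] = [-12.700,-15.900,-10.300]
hi = A.hi+B.hi = [25.3+9.2, 22.1+9.2, 27.7+9.2] = [34.500,31.300,36.900]
diag = √(47.2²+47.2²+47.2²) = √6683.52 = 81.753

min=[-12.700,-15.900,-10.300] max=[34.500,31.300,36.900] diag=81.753


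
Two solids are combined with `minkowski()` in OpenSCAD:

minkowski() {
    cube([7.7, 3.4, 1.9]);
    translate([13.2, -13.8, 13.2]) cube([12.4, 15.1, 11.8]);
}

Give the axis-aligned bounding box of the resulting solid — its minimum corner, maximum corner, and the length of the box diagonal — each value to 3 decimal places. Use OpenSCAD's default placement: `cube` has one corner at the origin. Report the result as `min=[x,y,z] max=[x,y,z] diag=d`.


A = translate([13.2, -13.8, 13.2]) cube([12.4, 15.1, 11.8]) → bbox [13.2,-13.8,13.2] .. [25.6,1.3,25]
B = cube([7.7, 3.4, 1.9]) → bbox [0,0,0] .. [7.7,3.4,1.9]
lo = A.lo+B.lo = [13.2+0, -13.8+0, 13.2+0] = [13.200,-13.800,13.200]
hi = A.hi+B.hi = [25.6+7.7, 1.3+3.4, 25+1.9] = [33.300,4.700,26.900]
diag = √(20.1²+18.5²+13.7²) = √933.95 = 30.561

min=[13.200,-13.800,13.200] max=[33.300,4.700,26.900] diag=30.561


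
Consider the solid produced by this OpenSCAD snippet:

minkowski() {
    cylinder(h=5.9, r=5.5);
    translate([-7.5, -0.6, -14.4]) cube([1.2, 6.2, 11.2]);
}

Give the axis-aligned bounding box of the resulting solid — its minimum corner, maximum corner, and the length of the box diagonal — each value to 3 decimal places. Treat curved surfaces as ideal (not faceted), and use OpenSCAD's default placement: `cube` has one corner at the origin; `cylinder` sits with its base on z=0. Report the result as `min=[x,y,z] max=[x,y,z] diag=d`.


A = translate([-7.5, -0.6, -14.4]) cube([1.2, 6.2, 11.2]) → bbox [-7.5,-0.6,-14.4] .. [-6.3,5.6,-3.2]
B = cylinder(h=5.9, r=5.5) → bbox [-5.5,-5.5,0] .. [5.5,5.5,5.9]
lo = A.lo+B.lo = [-7.5-5.5, -0.6-5.5, -14.4+0] = [-13.000,-6.100,-14.400]
hi = A.hi+B.hi = [-6.3+5.5, 5.6+5.5, -3.2+5.9] = [-0.800,11.100,2.700]
diag = √(12.2²+17.2²+17.1²) = √737.09 = 27.149

min=[-13.000,-6.100,-14.400] max=[-0.800,11.100,2.700] diag=27.149


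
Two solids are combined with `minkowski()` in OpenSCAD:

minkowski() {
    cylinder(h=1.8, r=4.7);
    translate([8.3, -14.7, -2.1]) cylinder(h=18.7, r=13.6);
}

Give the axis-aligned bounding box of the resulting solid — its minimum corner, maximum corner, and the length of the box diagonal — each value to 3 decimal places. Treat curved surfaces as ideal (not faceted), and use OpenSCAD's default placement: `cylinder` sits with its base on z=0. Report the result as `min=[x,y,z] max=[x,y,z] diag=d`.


min=[-10.000,-33.000,-2.100] max=[26.600,3.600,18.400] diag=55.672

A = translate([8.3, -14.7, -2.1]) cylinder(h=18.7, r=13.6) → bbox [-5.3,-28.3,-2.1] .. [21.9,-1.1,16.6]
B = cylinder(h=1.8, r=4.7) → bbox [-4.7,-4.7,0] .. [4.7,4.7,1.8]
lo = A.lo+B.lo = [-5.3-4.7, -28.3-4.7, -2.1+0] = [-10.000,-33.000,-2.100]
hi = A.hi+B.hi = [21.9+4.7, -1.1+4.7, 16.6+1.8] = [26.600,3.600,18.400]
diag = √(36.6²+36.6²+20.5²) = √3099.37 = 55.672


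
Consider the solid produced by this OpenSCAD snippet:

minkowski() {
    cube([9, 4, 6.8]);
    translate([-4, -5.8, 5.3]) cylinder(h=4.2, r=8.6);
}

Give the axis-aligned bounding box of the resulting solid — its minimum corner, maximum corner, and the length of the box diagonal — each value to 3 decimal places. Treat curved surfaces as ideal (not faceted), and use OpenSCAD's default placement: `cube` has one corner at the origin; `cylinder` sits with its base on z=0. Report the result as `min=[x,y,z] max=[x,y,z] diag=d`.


min=[-12.600,-14.400,5.300] max=[13.600,6.800,16.300] diag=35.453

A = translate([-4, -5.8, 5.3]) cylinder(h=4.2, r=8.6) → bbox [-12.6,-14.4,5.3] .. [4.6,2.8,9.5]
B = cube([9, 4, 6.8]) → bbox [0,0,0] .. [9,4,6.8]
lo = A.lo+B.lo = [-12.6+0, -14.4+0, 5.3+0] = [-12.600,-14.400,5.300]
hi = A.hi+B.hi = [4.6+9, 2.8+4, 9.5+6.8] = [13.600,6.800,16.300]
diag = √(26.2²+21.2²+11²) = √1256.88 = 35.453


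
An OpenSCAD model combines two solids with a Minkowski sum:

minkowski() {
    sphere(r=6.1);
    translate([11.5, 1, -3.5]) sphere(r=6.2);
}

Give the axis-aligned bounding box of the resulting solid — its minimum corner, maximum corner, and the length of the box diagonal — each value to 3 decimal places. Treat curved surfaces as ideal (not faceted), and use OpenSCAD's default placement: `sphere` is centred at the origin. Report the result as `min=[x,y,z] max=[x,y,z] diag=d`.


min=[-0.800,-11.300,-15.800] max=[23.800,13.300,8.800] diag=42.608

A = translate([11.5, 1, -3.5]) sphere(r=6.2) → bbox [5.3,-5.2,-9.7] .. [17.7,7.2,2.7]
B = sphere(r=6.1) → bbox [-6.1,-6.1,-6.1] .. [6.1,6.1,6.1]
lo = A.lo+B.lo = [5.3-6.1, -5.2-6.1, -9.7-6.1] = [-0.800,-11.300,-15.800]
hi = A.hi+B.hi = [17.7+6.1, 7.2+6.1, 2.7+6.1] = [23.800,13.300,8.800]
diag = √(24.6²+24.6²+24.6²) = √1815.48 = 42.608


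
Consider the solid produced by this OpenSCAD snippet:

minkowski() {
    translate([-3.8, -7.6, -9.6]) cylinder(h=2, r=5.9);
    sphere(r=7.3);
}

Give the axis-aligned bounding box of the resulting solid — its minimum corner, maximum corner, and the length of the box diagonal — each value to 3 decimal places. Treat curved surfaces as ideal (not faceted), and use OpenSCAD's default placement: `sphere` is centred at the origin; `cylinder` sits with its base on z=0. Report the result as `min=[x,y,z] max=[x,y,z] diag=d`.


min=[-17.000,-20.800,-16.900] max=[9.400,5.600,-0.300] diag=40.859

A = translate([-3.8, -7.6, -9.6]) cylinder(h=2, r=5.9) → bbox [-9.7,-13.5,-9.6] .. [2.1,-1.7,-7.6]
B = sphere(r=7.3) → bbox [-7.3,-7.3,-7.3] .. [7.3,7.3,7.3]
lo = A.lo+B.lo = [-9.7-7.3, -13.5-7.3, -9.6-7.3] = [-17.000,-20.800,-16.900]
hi = A.hi+B.hi = [2.1+7.3, -1.7+7.3, -7.6+7.3] = [9.400,5.600,-0.300]
diag = √(26.4²+26.4²+16.6²) = √1669.48 = 40.859


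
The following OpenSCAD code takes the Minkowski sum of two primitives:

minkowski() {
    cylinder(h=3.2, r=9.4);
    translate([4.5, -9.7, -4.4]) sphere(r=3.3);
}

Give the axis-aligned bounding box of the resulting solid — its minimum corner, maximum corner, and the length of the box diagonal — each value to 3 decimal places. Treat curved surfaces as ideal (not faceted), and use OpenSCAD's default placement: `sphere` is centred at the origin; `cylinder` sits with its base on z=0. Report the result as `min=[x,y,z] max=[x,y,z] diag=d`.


A = translate([4.5, -9.7, -4.4]) sphere(r=3.3) → bbox [1.2,-13,-7.7] .. [7.8,-6.4,-1.1]
B = cylinder(h=3.2, r=9.4) → bbox [-9.4,-9.4,0] .. [9.4,9.4,3.2]
lo = A.lo+B.lo = [1.2-9.4, -13-9.4, -7.7+0] = [-8.200,-22.400,-7.700]
hi = A.hi+B.hi = [7.8+9.4, -6.4+9.4, -1.1+3.2] = [17.200,3.000,2.100]
diag = √(25.4²+25.4²+9.8²) = √1386.36 = 37.234

min=[-8.200,-22.400,-7.700] max=[17.200,3.000,2.100] diag=37.234


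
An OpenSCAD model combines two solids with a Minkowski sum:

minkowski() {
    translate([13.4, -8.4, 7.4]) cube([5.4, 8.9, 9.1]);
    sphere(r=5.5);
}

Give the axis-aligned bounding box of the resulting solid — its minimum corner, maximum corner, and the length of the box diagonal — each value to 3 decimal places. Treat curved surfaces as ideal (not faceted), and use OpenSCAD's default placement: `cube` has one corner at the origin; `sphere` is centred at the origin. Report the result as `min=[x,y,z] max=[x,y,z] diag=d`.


min=[7.900,-13.900,1.900] max=[24.300,6.000,22.000] diag=32.695

A = translate([13.4, -8.4, 7.4]) cube([5.4, 8.9, 9.1]) → bbox [13.4,-8.4,7.4] .. [18.8,0.5,16.5]
B = sphere(r=5.5) → bbox [-5.5,-5.5,-5.5] .. [5.5,5.5,5.5]
lo = A.lo+B.lo = [13.4-5.5, -8.4-5.5, 7.4-5.5] = [7.900,-13.900,1.900]
hi = A.hi+B.hi = [18.8+5.5, 0.5+5.5, 16.5+5.5] = [24.300,6.000,22.000]
diag = √(16.4²+19.9²+20.1²) = √1068.98 = 32.695


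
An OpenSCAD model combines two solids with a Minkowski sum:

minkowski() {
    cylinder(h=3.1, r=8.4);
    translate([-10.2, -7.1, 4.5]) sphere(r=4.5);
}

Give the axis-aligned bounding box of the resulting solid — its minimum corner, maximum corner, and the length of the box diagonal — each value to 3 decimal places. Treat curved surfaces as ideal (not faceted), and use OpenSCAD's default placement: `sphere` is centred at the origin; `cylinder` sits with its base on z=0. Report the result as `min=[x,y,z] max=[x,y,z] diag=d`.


A = translate([-10.2, -7.1, 4.5]) sphere(r=4.5) → bbox [-14.7,-11.6,0] .. [-5.7,-2.6,9]
B = cylinder(h=3.1, r=8.4) → bbox [-8.4,-8.4,0] .. [8.4,8.4,3.1]
lo = A.lo+B.lo = [-14.7-8.4, -11.6-8.4, 0+0] = [-23.100,-20.000,0.000]
hi = A.hi+B.hi = [-5.7+8.4, -2.6+8.4, 9+3.1] = [2.700,5.800,12.100]
diag = √(25.8²+25.8²+12.1²) = √1477.69 = 38.441

min=[-23.100,-20.000,0.000] max=[2.700,5.800,12.100] diag=38.441


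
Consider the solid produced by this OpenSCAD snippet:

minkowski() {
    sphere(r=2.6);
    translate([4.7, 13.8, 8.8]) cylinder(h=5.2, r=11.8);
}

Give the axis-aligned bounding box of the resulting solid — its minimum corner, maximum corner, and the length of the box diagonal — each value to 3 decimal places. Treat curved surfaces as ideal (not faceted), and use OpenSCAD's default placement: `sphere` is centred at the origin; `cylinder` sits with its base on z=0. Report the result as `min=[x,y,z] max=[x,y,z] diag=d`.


min=[-9.700,-0.600,6.200] max=[19.100,28.200,16.600] diag=42.036

A = translate([4.7, 13.8, 8.8]) cylinder(h=5.2, r=11.8) → bbox [-7.1,2,8.8] .. [16.5,25.6,14]
B = sphere(r=2.6) → bbox [-2.6,-2.6,-2.6] .. [2.6,2.6,2.6]
lo = A.lo+B.lo = [-7.1-2.6, 2-2.6, 8.8-2.6] = [-9.700,-0.600,6.200]
hi = A.hi+B.hi = [16.5+2.6, 25.6+2.6, 14+2.6] = [19.100,28.200,16.600]
diag = √(28.8²+28.8²+10.4²) = √1767.04 = 42.036


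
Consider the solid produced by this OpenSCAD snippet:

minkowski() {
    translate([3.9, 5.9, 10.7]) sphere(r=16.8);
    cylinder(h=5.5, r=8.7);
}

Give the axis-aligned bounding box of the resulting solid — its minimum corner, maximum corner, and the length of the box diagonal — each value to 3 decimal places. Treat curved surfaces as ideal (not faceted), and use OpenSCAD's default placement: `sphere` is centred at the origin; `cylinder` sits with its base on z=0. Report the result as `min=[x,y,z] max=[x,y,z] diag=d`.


min=[-21.600,-19.600,-6.100] max=[29.400,31.400,33.000] diag=82.042

A = translate([3.9, 5.9, 10.7]) sphere(r=16.8) → bbox [-12.9,-10.9,-6.1] .. [20.7,22.7,27.5]
B = cylinder(h=5.5, r=8.7) → bbox [-8.7,-8.7,0] .. [8.7,8.7,5.5]
lo = A.lo+B.lo = [-12.9-8.7, -10.9-8.7, -6.1+0] = [-21.600,-19.600,-6.100]
hi = A.hi+B.hi = [20.7+8.7, 22.7+8.7, 27.5+5.5] = [29.400,31.400,33.000]
diag = √(51²+51²+39.1²) = √6730.81 = 82.042


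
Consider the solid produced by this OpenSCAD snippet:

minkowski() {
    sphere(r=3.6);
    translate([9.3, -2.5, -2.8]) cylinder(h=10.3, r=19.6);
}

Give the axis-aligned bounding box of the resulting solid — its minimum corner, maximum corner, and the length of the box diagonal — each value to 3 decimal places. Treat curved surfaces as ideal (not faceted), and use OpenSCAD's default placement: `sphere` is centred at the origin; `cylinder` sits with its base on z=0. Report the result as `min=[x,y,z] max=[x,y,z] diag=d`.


min=[-13.900,-25.700,-6.400] max=[32.500,20.700,11.100] diag=67.913

A = translate([9.3, -2.5, -2.8]) cylinder(h=10.3, r=19.6) → bbox [-10.3,-22.1,-2.8] .. [28.9,17.1,7.5]
B = sphere(r=3.6) → bbox [-3.6,-3.6,-3.6] .. [3.6,3.6,3.6]
lo = A.lo+B.lo = [-10.3-3.6, -22.1-3.6, -2.8-3.6] = [-13.900,-25.700,-6.400]
hi = A.hi+B.hi = [28.9+3.6, 17.1+3.6, 7.5+3.6] = [32.500,20.700,11.100]
diag = √(46.4²+46.4²+17.5²) = √4612.17 = 67.913


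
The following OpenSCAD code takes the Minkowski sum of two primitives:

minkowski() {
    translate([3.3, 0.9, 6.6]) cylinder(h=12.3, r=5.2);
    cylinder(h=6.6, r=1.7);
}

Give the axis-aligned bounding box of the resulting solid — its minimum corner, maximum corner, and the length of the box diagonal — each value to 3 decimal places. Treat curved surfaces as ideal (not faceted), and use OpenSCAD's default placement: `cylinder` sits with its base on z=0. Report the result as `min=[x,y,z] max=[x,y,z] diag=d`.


min=[-3.600,-6.000,6.600] max=[10.200,7.800,25.500] diag=27.168

A = translate([3.3, 0.9, 6.6]) cylinder(h=12.3, r=5.2) → bbox [-1.9,-4.3,6.6] .. [8.5,6.1,18.9]
B = cylinder(h=6.6, r=1.7) → bbox [-1.7,-1.7,0] .. [1.7,1.7,6.6]
lo = A.lo+B.lo = [-1.9-1.7, -4.3-1.7, 6.6+0] = [-3.600,-6.000,6.600]
hi = A.hi+B.hi = [8.5+1.7, 6.1+1.7, 18.9+6.6] = [10.200,7.800,25.500]
diag = √(13.8²+13.8²+18.9²) = √738.09 = 27.168


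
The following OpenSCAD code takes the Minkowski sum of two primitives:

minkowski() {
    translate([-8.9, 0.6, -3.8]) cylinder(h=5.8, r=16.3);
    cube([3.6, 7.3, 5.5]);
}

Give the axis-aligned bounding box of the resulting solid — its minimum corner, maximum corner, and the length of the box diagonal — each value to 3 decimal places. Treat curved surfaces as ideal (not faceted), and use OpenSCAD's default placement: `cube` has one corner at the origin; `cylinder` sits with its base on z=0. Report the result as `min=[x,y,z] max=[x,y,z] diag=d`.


min=[-25.200,-15.700,-3.800] max=[11.000,24.200,7.500] diag=55.047

A = translate([-8.9, 0.6, -3.8]) cylinder(h=5.8, r=16.3) → bbox [-25.2,-15.7,-3.8] .. [7.4,16.9,2]
B = cube([3.6, 7.3, 5.5]) → bbox [0,0,0] .. [3.6,7.3,5.5]
lo = A.lo+B.lo = [-25.2+0, -15.7+0, -3.8+0] = [-25.200,-15.700,-3.800]
hi = A.hi+B.hi = [7.4+3.6, 16.9+7.3, 2+5.5] = [11.000,24.200,7.500]
diag = √(36.2²+39.9²+11.3²) = √3030.14 = 55.047


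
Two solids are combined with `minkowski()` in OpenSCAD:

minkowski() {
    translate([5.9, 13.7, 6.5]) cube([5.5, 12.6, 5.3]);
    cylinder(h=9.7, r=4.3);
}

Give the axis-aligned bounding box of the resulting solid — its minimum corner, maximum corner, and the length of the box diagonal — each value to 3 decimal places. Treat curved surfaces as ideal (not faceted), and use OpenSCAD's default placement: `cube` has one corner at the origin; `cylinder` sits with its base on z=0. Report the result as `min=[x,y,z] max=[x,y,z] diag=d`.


A = translate([5.9, 13.7, 6.5]) cube([5.5, 12.6, 5.3]) → bbox [5.9,13.7,6.5] .. [11.4,26.3,11.8]
B = cylinder(h=9.7, r=4.3) → bbox [-4.3,-4.3,0] .. [4.3,4.3,9.7]
lo = A.lo+B.lo = [5.9-4.3, 13.7-4.3, 6.5+0] = [1.600,9.400,6.500]
hi = A.hi+B.hi = [11.4+4.3, 26.3+4.3, 11.8+9.7] = [15.700,30.600,21.500]
diag = √(14.1²+21.2²+15²) = √873.25 = 29.551

min=[1.600,9.400,6.500] max=[15.700,30.600,21.500] diag=29.551


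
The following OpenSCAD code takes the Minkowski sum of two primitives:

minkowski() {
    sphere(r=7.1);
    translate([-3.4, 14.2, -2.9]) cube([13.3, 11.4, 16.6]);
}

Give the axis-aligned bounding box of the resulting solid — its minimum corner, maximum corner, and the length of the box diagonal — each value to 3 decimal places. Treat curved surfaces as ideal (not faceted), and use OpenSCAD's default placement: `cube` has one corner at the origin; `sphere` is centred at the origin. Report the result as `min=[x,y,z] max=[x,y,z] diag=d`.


min=[-10.500,7.100,-10.000] max=[17.000,32.700,20.800] diag=48.582

A = translate([-3.4, 14.2, -2.9]) cube([13.3, 11.4, 16.6]) → bbox [-3.4,14.2,-2.9] .. [9.9,25.6,13.7]
B = sphere(r=7.1) → bbox [-7.1,-7.1,-7.1] .. [7.1,7.1,7.1]
lo = A.lo+B.lo = [-3.4-7.1, 14.2-7.1, -2.9-7.1] = [-10.500,7.100,-10.000]
hi = A.hi+B.hi = [9.9+7.1, 25.6+7.1, 13.7+7.1] = [17.000,32.700,20.800]
diag = √(27.5²+25.6²+30.8²) = √2360.25 = 48.582


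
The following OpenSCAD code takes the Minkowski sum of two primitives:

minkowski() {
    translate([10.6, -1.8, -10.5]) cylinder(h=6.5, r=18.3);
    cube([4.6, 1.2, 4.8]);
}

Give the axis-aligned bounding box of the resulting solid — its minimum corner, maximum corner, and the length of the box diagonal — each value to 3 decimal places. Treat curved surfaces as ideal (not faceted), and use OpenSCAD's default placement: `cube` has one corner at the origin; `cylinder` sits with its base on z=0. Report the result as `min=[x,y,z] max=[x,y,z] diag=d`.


min=[-7.700,-20.100,-10.500] max=[33.500,17.700,0.800] diag=57.044

A = translate([10.6, -1.8, -10.5]) cylinder(h=6.5, r=18.3) → bbox [-7.7,-20.1,-10.5] .. [28.9,16.5,-4]
B = cube([4.6, 1.2, 4.8]) → bbox [0,0,0] .. [4.6,1.2,4.8]
lo = A.lo+B.lo = [-7.7+0, -20.1+0, -10.5+0] = [-7.700,-20.100,-10.500]
hi = A.hi+B.hi = [28.9+4.6, 16.5+1.2, -4+4.8] = [33.500,17.700,0.800]
diag = √(41.2²+37.8²+11.3²) = √3253.97 = 57.044


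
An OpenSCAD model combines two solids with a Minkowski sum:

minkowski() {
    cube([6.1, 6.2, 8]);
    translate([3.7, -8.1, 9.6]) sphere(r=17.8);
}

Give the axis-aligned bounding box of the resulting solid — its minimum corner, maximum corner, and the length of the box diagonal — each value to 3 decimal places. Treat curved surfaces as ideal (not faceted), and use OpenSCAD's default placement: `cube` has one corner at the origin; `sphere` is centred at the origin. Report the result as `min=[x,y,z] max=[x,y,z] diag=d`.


min=[-14.100,-25.900,-8.200] max=[27.600,15.900,35.400] diag=73.397

A = translate([3.7, -8.1, 9.6]) sphere(r=17.8) → bbox [-14.1,-25.9,-8.2] .. [21.5,9.7,27.4]
B = cube([6.1, 6.2, 8]) → bbox [0,0,0] .. [6.1,6.2,8]
lo = A.lo+B.lo = [-14.1+0, -25.9+0, -8.2+0] = [-14.100,-25.900,-8.200]
hi = A.hi+B.hi = [21.5+6.1, 9.7+6.2, 27.4+8] = [27.600,15.900,35.400]
diag = √(41.7²+41.8²+43.6²) = √5387.09 = 73.397


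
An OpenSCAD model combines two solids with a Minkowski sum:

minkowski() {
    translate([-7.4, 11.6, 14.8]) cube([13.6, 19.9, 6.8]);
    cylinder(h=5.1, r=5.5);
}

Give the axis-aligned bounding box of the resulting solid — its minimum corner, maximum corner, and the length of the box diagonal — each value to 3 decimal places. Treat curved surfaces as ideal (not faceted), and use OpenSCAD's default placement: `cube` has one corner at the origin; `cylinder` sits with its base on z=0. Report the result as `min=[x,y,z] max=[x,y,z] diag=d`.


min=[-12.900,6.100,14.800] max=[11.700,37.000,26.700] diag=41.250

A = translate([-7.4, 11.6, 14.8]) cube([13.6, 19.9, 6.8]) → bbox [-7.4,11.6,14.8] .. [6.2,31.5,21.6]
B = cylinder(h=5.1, r=5.5) → bbox [-5.5,-5.5,0] .. [5.5,5.5,5.1]
lo = A.lo+B.lo = [-7.4-5.5, 11.6-5.5, 14.8+0] = [-12.900,6.100,14.800]
hi = A.hi+B.hi = [6.2+5.5, 31.5+5.5, 21.6+5.1] = [11.700,37.000,26.700]
diag = √(24.6²+30.9²+11.9²) = √1701.58 = 41.250


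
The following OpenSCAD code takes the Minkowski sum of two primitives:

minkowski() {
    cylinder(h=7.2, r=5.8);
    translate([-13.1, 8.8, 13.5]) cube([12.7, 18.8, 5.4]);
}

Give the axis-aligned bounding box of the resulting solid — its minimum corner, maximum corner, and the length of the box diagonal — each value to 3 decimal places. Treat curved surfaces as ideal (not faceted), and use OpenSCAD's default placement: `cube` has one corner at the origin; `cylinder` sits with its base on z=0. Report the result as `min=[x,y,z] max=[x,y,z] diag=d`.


min=[-18.900,3.000,13.500] max=[5.400,33.400,26.100] diag=40.907

A = translate([-13.1, 8.8, 13.5]) cube([12.7, 18.8, 5.4]) → bbox [-13.1,8.8,13.5] .. [-0.4,27.6,18.9]
B = cylinder(h=7.2, r=5.8) → bbox [-5.8,-5.8,0] .. [5.8,5.8,7.2]
lo = A.lo+B.lo = [-13.1-5.8, 8.8-5.8, 13.5+0] = [-18.900,3.000,13.500]
hi = A.hi+B.hi = [-0.4+5.8, 27.6+5.8, 18.9+7.2] = [5.400,33.400,26.100]
diag = √(24.3²+30.4²+12.6²) = √1673.41 = 40.907


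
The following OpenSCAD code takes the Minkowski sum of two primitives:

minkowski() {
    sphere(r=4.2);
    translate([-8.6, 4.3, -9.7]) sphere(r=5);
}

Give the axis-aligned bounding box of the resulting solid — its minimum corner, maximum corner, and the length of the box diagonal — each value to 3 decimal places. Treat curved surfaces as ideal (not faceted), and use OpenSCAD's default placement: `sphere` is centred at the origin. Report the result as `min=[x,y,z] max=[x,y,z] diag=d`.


min=[-17.800,-4.900,-18.900] max=[0.600,13.500,-0.500] diag=31.870

A = translate([-8.6, 4.3, -9.7]) sphere(r=5) → bbox [-13.6,-0.7,-14.7] .. [-3.6,9.3,-4.7]
B = sphere(r=4.2) → bbox [-4.2,-4.2,-4.2] .. [4.2,4.2,4.2]
lo = A.lo+B.lo = [-13.6-4.2, -0.7-4.2, -14.7-4.2] = [-17.800,-4.900,-18.900]
hi = A.hi+B.hi = [-3.6+4.2, 9.3+4.2, -4.7+4.2] = [0.600,13.500,-0.500]
diag = √(18.4²+18.4²+18.4²) = √1015.68 = 31.870


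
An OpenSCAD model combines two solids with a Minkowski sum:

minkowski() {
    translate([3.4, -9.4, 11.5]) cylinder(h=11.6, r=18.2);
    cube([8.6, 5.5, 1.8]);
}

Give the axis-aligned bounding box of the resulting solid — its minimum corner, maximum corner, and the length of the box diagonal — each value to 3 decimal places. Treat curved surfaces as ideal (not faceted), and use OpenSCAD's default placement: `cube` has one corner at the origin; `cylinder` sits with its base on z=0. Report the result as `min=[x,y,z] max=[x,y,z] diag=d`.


min=[-14.800,-27.600,11.500] max=[30.200,14.300,24.900] diag=62.930

A = translate([3.4, -9.4, 11.5]) cylinder(h=11.6, r=18.2) → bbox [-14.8,-27.6,11.5] .. [21.6,8.8,23.1]
B = cube([8.6, 5.5, 1.8]) → bbox [0,0,0] .. [8.6,5.5,1.8]
lo = A.lo+B.lo = [-14.8+0, -27.6+0, 11.5+0] = [-14.800,-27.600,11.500]
hi = A.hi+B.hi = [21.6+8.6, 8.8+5.5, 23.1+1.8] = [30.200,14.300,24.900]
diag = √(45²+41.9²+13.4²) = √3960.17 = 62.930


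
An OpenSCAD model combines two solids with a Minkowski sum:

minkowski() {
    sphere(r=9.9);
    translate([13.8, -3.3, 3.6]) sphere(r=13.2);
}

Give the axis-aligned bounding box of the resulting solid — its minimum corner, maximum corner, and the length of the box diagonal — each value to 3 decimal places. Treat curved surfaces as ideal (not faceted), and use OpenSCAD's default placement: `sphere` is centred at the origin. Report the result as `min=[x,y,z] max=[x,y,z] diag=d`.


min=[-9.300,-26.400,-19.500] max=[36.900,19.800,26.700] diag=80.021

A = translate([13.8, -3.3, 3.6]) sphere(r=13.2) → bbox [0.6,-16.5,-9.6] .. [27,9.9,16.8]
B = sphere(r=9.9) → bbox [-9.9,-9.9,-9.9] .. [9.9,9.9,9.9]
lo = A.lo+B.lo = [0.6-9.9, -16.5-9.9, -9.6-9.9] = [-9.300,-26.400,-19.500]
hi = A.hi+B.hi = [27+9.9, 9.9+9.9, 16.8+9.9] = [36.900,19.800,26.700]
diag = √(46.2²+46.2²+46.2²) = √6403.32 = 80.021


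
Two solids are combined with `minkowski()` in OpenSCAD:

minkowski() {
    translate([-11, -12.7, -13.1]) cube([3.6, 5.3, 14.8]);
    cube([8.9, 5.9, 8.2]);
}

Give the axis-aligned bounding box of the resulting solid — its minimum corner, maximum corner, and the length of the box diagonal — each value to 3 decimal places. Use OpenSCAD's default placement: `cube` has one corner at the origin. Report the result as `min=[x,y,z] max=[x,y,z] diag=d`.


min=[-11.000,-12.700,-13.100] max=[1.500,-1.500,9.900] diag=28.473

A = translate([-11, -12.7, -13.1]) cube([3.6, 5.3, 14.8]) → bbox [-11,-12.7,-13.1] .. [-7.4,-7.4,1.7]
B = cube([8.9, 5.9, 8.2]) → bbox [0,0,0] .. [8.9,5.9,8.2]
lo = A.lo+B.lo = [-11+0, -12.7+0, -13.1+0] = [-11.000,-12.700,-13.100]
hi = A.hi+B.hi = [-7.4+8.9, -7.4+5.9, 1.7+8.2] = [1.500,-1.500,9.900]
diag = √(12.5²+11.2²+23²) = √810.69 = 28.473


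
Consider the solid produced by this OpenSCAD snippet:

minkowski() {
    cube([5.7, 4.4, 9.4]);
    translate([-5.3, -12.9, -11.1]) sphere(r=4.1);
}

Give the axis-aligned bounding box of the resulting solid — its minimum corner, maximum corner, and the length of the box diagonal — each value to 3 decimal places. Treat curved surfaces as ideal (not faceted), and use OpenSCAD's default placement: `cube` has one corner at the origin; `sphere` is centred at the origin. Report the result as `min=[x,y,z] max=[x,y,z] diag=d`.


A = translate([-5.3, -12.9, -11.1]) sphere(r=4.1) → bbox [-9.4,-17,-15.2] .. [-1.2,-8.8,-7]
B = cube([5.7, 4.4, 9.4]) → bbox [0,0,0] .. [5.7,4.4,9.4]
lo = A.lo+B.lo = [-9.4+0, -17+0, -15.2+0] = [-9.400,-17.000,-15.200]
hi = A.hi+B.hi = [-1.2+5.7, -8.8+4.4, -7+9.4] = [4.500,-4.400,2.400]
diag = √(13.9²+12.6²+17.6²) = √661.73 = 25.724

min=[-9.400,-17.000,-15.200] max=[4.500,-4.400,2.400] diag=25.724


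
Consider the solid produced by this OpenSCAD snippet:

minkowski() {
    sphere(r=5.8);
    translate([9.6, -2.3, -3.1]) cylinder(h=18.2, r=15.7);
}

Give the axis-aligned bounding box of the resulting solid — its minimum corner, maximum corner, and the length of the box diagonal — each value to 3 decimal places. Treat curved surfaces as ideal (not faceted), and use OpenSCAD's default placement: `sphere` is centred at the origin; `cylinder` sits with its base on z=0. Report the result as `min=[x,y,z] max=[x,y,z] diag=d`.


min=[-11.900,-23.800,-8.900] max=[31.100,19.200,20.900] diag=67.720

A = translate([9.6, -2.3, -3.1]) cylinder(h=18.2, r=15.7) → bbox [-6.1,-18,-3.1] .. [25.3,13.4,15.1]
B = sphere(r=5.8) → bbox [-5.8,-5.8,-5.8] .. [5.8,5.8,5.8]
lo = A.lo+B.lo = [-6.1-5.8, -18-5.8, -3.1-5.8] = [-11.900,-23.800,-8.900]
hi = A.hi+B.hi = [25.3+5.8, 13.4+5.8, 15.1+5.8] = [31.100,19.200,20.900]
diag = √(43²+43²+29.8²) = √4586.04 = 67.720


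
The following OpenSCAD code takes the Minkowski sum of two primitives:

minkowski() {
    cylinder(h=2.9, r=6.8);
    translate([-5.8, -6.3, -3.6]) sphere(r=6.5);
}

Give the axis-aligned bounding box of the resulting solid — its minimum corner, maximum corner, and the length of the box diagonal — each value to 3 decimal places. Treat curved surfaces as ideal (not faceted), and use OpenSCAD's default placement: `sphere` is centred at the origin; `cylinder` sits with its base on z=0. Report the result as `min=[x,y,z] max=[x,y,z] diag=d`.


A = translate([-5.8, -6.3, -3.6]) sphere(r=6.5) → bbox [-12.3,-12.8,-10.1] .. [0.7,0.2,2.9]
B = cylinder(h=2.9, r=6.8) → bbox [-6.8,-6.8,0] .. [6.8,6.8,2.9]
lo = A.lo+B.lo = [-12.3-6.8, -12.8-6.8, -10.1+0] = [-19.100,-19.600,-10.100]
hi = A.hi+B.hi = [0.7+6.8, 0.2+6.8, 2.9+2.9] = [7.500,7.000,5.800]
diag = √(26.6²+26.6²+15.9²) = √1667.93 = 40.840

min=[-19.100,-19.600,-10.100] max=[7.500,7.000,5.800] diag=40.840


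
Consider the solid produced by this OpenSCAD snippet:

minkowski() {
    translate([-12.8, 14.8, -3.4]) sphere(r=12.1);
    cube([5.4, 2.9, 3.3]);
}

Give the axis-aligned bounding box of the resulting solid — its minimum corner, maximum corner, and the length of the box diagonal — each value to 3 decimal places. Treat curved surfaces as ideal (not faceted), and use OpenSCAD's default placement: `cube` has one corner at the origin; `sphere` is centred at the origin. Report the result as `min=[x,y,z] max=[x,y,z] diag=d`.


min=[-24.900,2.700,-15.500] max=[4.700,29.800,12.000] diag=48.650

A = translate([-12.8, 14.8, -3.4]) sphere(r=12.1) → bbox [-24.9,2.7,-15.5] .. [-0.7,26.9,8.7]
B = cube([5.4, 2.9, 3.3]) → bbox [0,0,0] .. [5.4,2.9,3.3]
lo = A.lo+B.lo = [-24.9+0, 2.7+0, -15.5+0] = [-24.900,2.700,-15.500]
hi = A.hi+B.hi = [-0.7+5.4, 26.9+2.9, 8.7+3.3] = [4.700,29.800,12.000]
diag = √(29.6²+27.1²+27.5²) = √2366.82 = 48.650


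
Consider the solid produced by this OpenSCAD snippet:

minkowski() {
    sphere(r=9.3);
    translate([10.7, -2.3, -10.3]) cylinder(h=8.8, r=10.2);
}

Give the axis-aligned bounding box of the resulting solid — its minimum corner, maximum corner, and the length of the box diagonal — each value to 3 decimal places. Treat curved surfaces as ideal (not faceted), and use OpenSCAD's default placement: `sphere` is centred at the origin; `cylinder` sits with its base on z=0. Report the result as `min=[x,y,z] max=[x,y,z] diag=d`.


min=[-8.800,-21.800,-19.600] max=[30.200,17.200,7.800] diag=61.585

A = translate([10.7, -2.3, -10.3]) cylinder(h=8.8, r=10.2) → bbox [0.5,-12.5,-10.3] .. [20.9,7.9,-1.5]
B = sphere(r=9.3) → bbox [-9.3,-9.3,-9.3] .. [9.3,9.3,9.3]
lo = A.lo+B.lo = [0.5-9.3, -12.5-9.3, -10.3-9.3] = [-8.800,-21.800,-19.600]
hi = A.hi+B.hi = [20.9+9.3, 7.9+9.3, -1.5+9.3] = [30.200,17.200,7.800]
diag = √(39²+39²+27.4²) = √3792.76 = 61.585


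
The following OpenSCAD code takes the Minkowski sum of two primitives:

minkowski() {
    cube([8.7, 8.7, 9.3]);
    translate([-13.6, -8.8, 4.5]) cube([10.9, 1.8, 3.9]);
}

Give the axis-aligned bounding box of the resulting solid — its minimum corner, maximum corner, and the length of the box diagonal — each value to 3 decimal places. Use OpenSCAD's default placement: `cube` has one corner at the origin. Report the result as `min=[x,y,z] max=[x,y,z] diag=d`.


min=[-13.600,-8.800,4.500] max=[6.000,1.700,17.700] diag=25.858

A = translate([-13.6, -8.8, 4.5]) cube([10.9, 1.8, 3.9]) → bbox [-13.6,-8.8,4.5] .. [-2.7,-7,8.4]
B = cube([8.7, 8.7, 9.3]) → bbox [0,0,0] .. [8.7,8.7,9.3]
lo = A.lo+B.lo = [-13.6+0, -8.8+0, 4.5+0] = [-13.600,-8.800,4.500]
hi = A.hi+B.hi = [-2.7+8.7, -7+8.7, 8.4+9.3] = [6.000,1.700,17.700]
diag = √(19.6²+10.5²+13.2²) = √668.65 = 25.858


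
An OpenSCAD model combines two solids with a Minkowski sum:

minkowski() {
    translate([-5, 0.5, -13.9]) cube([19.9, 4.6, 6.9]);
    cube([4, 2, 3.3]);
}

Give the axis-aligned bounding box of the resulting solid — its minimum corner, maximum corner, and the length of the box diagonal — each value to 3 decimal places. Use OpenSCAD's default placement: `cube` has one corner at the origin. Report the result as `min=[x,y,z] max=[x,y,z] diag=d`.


min=[-5.000,0.500,-13.900] max=[18.900,7.100,-3.700] diag=26.811

A = translate([-5, 0.5, -13.9]) cube([19.9, 4.6, 6.9]) → bbox [-5,0.5,-13.9] .. [14.9,5.1,-7]
B = cube([4, 2, 3.3]) → bbox [0,0,0] .. [4,2,3.3]
lo = A.lo+B.lo = [-5+0, 0.5+0, -13.9+0] = [-5.000,0.500,-13.900]
hi = A.hi+B.hi = [14.9+4, 5.1+2, -7+3.3] = [18.900,7.100,-3.700]
diag = √(23.9²+6.6²+10.2²) = √718.81 = 26.811


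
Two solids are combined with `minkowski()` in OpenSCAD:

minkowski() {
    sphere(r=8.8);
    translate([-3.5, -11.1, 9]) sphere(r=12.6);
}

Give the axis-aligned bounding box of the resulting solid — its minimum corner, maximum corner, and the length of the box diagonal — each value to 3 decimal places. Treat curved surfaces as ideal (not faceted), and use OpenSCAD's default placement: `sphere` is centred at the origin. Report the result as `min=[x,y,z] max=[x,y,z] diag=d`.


min=[-24.900,-32.500,-12.400] max=[17.900,10.300,30.400] diag=74.132

A = translate([-3.5, -11.1, 9]) sphere(r=12.6) → bbox [-16.1,-23.7,-3.6] .. [9.1,1.5,21.6]
B = sphere(r=8.8) → bbox [-8.8,-8.8,-8.8] .. [8.8,8.8,8.8]
lo = A.lo+B.lo = [-16.1-8.8, -23.7-8.8, -3.6-8.8] = [-24.900,-32.500,-12.400]
hi = A.hi+B.hi = [9.1+8.8, 1.5+8.8, 21.6+8.8] = [17.900,10.300,30.400]
diag = √(42.8²+42.8²+42.8²) = √5495.52 = 74.132


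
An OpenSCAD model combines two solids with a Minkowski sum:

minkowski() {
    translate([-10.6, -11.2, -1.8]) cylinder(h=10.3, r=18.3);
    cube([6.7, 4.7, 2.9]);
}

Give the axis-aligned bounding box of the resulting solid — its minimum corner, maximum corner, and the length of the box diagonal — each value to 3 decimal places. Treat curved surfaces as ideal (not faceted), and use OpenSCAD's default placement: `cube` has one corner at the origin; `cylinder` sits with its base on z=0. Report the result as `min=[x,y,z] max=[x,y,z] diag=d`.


A = translate([-10.6, -11.2, -1.8]) cylinder(h=10.3, r=18.3) → bbox [-28.9,-29.5,-1.8] .. [7.7,7.1,8.5]
B = cube([6.7, 4.7, 2.9]) → bbox [0,0,0] .. [6.7,4.7,2.9]
lo = A.lo+B.lo = [-28.9+0, -29.5+0, -1.8+0] = [-28.900,-29.500,-1.800]
hi = A.hi+B.hi = [7.7+6.7, 7.1+4.7, 8.5+2.9] = [14.400,11.800,11.400]
diag = √(43.3²+41.3²+13.2²) = √3754.82 = 61.277

min=[-28.900,-29.500,-1.800] max=[14.400,11.800,11.400] diag=61.277


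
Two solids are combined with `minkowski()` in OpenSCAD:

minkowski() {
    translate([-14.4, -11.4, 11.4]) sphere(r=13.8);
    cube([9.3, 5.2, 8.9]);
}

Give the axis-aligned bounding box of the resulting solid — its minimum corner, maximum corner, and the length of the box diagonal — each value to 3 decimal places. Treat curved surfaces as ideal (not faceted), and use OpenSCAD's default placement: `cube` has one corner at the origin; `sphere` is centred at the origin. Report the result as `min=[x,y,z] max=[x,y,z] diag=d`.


min=[-28.200,-25.200,-2.400] max=[8.700,7.600,34.100] diag=61.398

A = translate([-14.4, -11.4, 11.4]) sphere(r=13.8) → bbox [-28.2,-25.2,-2.4] .. [-0.6,2.4,25.2]
B = cube([9.3, 5.2, 8.9]) → bbox [0,0,0] .. [9.3,5.2,8.9]
lo = A.lo+B.lo = [-28.2+0, -25.2+0, -2.4+0] = [-28.200,-25.200,-2.400]
hi = A.hi+B.hi = [-0.6+9.3, 2.4+5.2, 25.2+8.9] = [8.700,7.600,34.100]
diag = √(36.9²+32.8²+36.5²) = √3769.7 = 61.398


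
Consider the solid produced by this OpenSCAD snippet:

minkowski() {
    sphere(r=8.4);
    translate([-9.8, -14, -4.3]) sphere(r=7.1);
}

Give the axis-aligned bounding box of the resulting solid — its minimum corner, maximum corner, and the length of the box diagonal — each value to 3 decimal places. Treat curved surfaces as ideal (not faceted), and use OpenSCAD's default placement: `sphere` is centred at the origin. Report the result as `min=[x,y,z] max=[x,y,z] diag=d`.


A = translate([-9.8, -14, -4.3]) sphere(r=7.1) → bbox [-16.9,-21.1,-11.4] .. [-2.7,-6.9,2.8]
B = sphere(r=8.4) → bbox [-8.4,-8.4,-8.4] .. [8.4,8.4,8.4]
lo = A.lo+B.lo = [-16.9-8.4, -21.1-8.4, -11.4-8.4] = [-25.300,-29.500,-19.800]
hi = A.hi+B.hi = [-2.7+8.4, -6.9+8.4, 2.8+8.4] = [5.700,1.500,11.200]
diag = √(31²+31²+31²) = √2883 = 53.694

min=[-25.300,-29.500,-19.800] max=[5.700,1.500,11.200] diag=53.694


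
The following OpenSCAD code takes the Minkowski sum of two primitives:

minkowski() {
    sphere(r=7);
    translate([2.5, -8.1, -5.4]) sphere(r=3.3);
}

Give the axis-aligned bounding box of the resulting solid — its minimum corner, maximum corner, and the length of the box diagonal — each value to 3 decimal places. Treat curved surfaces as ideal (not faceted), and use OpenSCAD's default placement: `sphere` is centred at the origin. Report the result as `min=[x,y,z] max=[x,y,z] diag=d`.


A = translate([2.5, -8.1, -5.4]) sphere(r=3.3) → bbox [-0.8,-11.4,-8.7] .. [5.8,-4.8,-2.1]
B = sphere(r=7) → bbox [-7,-7,-7] .. [7,7,7]
lo = A.lo+B.lo = [-0.8-7, -11.4-7, -8.7-7] = [-7.800,-18.400,-15.700]
hi = A.hi+B.hi = [5.8+7, -4.8+7, -2.1+7] = [12.800,2.200,4.900]
diag = √(20.6²+20.6²+20.6²) = √1273.08 = 35.680

min=[-7.800,-18.400,-15.700] max=[12.800,2.200,4.900] diag=35.680


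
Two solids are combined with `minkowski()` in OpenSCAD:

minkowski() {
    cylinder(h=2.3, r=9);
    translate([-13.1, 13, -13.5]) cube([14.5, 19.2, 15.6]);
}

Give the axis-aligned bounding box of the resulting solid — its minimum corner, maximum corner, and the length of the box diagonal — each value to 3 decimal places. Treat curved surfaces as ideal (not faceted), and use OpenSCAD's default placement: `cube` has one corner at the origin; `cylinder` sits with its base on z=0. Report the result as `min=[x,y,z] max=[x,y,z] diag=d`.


min=[-22.100,4.000,-13.500] max=[10.400,41.200,4.400] diag=52.540

A = translate([-13.1, 13, -13.5]) cube([14.5, 19.2, 15.6]) → bbox [-13.1,13,-13.5] .. [1.4,32.2,2.1]
B = cylinder(h=2.3, r=9) → bbox [-9,-9,0] .. [9,9,2.3]
lo = A.lo+B.lo = [-13.1-9, 13-9, -13.5+0] = [-22.100,4.000,-13.500]
hi = A.hi+B.hi = [1.4+9, 32.2+9, 2.1+2.3] = [10.400,41.200,4.400]
diag = √(32.5²+37.2²+17.9²) = √2760.5 = 52.540


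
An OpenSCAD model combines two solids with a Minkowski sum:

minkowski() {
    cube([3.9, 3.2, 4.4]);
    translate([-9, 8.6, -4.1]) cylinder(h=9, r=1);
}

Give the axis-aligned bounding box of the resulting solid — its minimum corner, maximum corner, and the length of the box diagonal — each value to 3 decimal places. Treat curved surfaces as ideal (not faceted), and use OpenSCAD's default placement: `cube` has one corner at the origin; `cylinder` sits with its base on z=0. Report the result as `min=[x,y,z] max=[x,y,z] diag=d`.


min=[-10.000,7.600,-4.100] max=[-4.100,12.800,9.300] diag=15.537

A = translate([-9, 8.6, -4.1]) cylinder(h=9, r=1) → bbox [-10,7.6,-4.1] .. [-8,9.6,4.9]
B = cube([3.9, 3.2, 4.4]) → bbox [0,0,0] .. [3.9,3.2,4.4]
lo = A.lo+B.lo = [-10+0, 7.6+0, -4.1+0] = [-10.000,7.600,-4.100]
hi = A.hi+B.hi = [-8+3.9, 9.6+3.2, 4.9+4.4] = [-4.100,12.800,9.300]
diag = √(5.9²+5.2²+13.4²) = √241.41 = 15.537


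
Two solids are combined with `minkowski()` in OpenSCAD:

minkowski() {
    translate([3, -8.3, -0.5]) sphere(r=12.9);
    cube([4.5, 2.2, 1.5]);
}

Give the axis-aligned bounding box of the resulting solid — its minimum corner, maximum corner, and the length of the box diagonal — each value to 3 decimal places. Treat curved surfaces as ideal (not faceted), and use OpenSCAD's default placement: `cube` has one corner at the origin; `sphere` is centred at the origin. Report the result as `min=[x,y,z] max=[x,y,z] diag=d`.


min=[-9.900,-21.200,-13.400] max=[20.400,6.800,13.900] diag=49.471

A = translate([3, -8.3, -0.5]) sphere(r=12.9) → bbox [-9.9,-21.2,-13.4] .. [15.9,4.6,12.4]
B = cube([4.5, 2.2, 1.5]) → bbox [0,0,0] .. [4.5,2.2,1.5]
lo = A.lo+B.lo = [-9.9+0, -21.2+0, -13.4+0] = [-9.900,-21.200,-13.400]
hi = A.hi+B.hi = [15.9+4.5, 4.6+2.2, 12.4+1.5] = [20.400,6.800,13.900]
diag = √(30.3²+28²+27.3²) = √2447.38 = 49.471


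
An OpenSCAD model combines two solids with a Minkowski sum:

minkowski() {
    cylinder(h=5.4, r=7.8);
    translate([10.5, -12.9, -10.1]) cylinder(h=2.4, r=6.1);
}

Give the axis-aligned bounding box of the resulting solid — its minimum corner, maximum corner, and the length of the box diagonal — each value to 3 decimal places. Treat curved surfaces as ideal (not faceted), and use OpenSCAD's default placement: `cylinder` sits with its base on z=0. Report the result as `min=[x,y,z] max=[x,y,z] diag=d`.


A = translate([10.5, -12.9, -10.1]) cylinder(h=2.4, r=6.1) → bbox [4.4,-19,-10.1] .. [16.6,-6.8,-7.7]
B = cylinder(h=5.4, r=7.8) → bbox [-7.8,-7.8,0] .. [7.8,7.8,5.4]
lo = A.lo+B.lo = [4.4-7.8, -19-7.8, -10.1+0] = [-3.400,-26.800,-10.100]
hi = A.hi+B.hi = [16.6+7.8, -6.8+7.8, -7.7+5.4] = [24.400,1.000,-2.300]
diag = √(27.8²+27.8²+7.8²) = √1606.52 = 40.081

min=[-3.400,-26.800,-10.100] max=[24.400,1.000,-2.300] diag=40.081


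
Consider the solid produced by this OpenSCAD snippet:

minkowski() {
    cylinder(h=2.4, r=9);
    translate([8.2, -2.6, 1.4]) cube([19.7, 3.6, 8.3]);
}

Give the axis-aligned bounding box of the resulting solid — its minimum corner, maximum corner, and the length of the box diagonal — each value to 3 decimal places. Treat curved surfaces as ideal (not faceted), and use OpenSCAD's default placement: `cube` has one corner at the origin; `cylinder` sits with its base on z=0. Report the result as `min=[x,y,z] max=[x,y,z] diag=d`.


min=[-0.800,-11.600,1.400] max=[36.900,10.000,12.100] diag=44.748

A = translate([8.2, -2.6, 1.4]) cube([19.7, 3.6, 8.3]) → bbox [8.2,-2.6,1.4] .. [27.9,1,9.7]
B = cylinder(h=2.4, r=9) → bbox [-9,-9,0] .. [9,9,2.4]
lo = A.lo+B.lo = [8.2-9, -2.6-9, 1.4+0] = [-0.800,-11.600,1.400]
hi = A.hi+B.hi = [27.9+9, 1+9, 9.7+2.4] = [36.900,10.000,12.100]
diag = √(37.7²+21.6²+10.7²) = √2002.34 = 44.748
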